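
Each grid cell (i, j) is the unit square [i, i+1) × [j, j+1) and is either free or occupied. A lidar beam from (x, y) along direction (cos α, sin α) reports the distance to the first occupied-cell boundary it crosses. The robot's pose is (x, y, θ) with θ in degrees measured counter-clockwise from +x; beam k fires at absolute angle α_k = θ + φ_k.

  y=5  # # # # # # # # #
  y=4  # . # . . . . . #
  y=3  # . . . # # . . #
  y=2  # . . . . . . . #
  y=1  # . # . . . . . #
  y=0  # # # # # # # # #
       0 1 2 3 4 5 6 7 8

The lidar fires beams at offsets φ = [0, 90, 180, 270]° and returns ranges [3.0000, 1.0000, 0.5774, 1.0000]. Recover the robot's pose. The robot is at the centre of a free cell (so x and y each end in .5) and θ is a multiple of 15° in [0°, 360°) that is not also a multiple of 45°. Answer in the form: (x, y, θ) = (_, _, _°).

Candidates: 24 free-cell centres × 16 headings = 384 poses. Raycast each; keep the one whose scan matches to 4 dp.
  (3.5, 3.5, 75°): beam 1 = 1.5529 ≠ 3.0000 ✗
  (7.5, 3.5, 345°): beam 1 = 0.5176 ≠ 3.0000 ✗
  (3.5, 4.5, 285°): beam 1 = 3.6235 ≠ 3.0000 ✗
  (1.5, 1.5, 300°): beam 1 = 0.5774 ≠ 3.0000 ✗
  …
  (6.5, 4.5, 300°): r_1=3.0000, r_2=1.0000, r_3=0.5774, r_4=1.0000 — all match ✓
Unique over the lattice → pose = (6.5, 4.5, 300°).

(x, y, θ) = (6.5, 4.5, 300°)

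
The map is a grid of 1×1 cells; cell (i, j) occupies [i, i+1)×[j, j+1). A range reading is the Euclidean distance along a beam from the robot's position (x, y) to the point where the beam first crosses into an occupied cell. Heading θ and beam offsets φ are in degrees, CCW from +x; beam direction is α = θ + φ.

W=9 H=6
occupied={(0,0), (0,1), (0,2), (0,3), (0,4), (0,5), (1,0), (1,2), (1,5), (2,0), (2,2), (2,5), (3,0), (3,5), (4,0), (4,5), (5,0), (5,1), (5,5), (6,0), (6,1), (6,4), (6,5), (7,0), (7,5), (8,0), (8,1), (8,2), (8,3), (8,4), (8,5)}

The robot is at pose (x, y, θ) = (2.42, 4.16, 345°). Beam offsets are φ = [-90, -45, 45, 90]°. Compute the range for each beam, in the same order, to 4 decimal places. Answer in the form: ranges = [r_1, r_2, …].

beam 1: φ=-90°, α=255°
  dir = (cos 255°, sin 255°) = (-0.2588, -0.9659); from cell (2,4)
  next x-line at t=1.6228, next y-line at t=0.1656; Δt_x=3.8637, Δt_y=1.0353
    y: enter (2,3) at t=0.1656
    y: enter (2,2) at t=1.2009 ← occupied
  → r_1 = 1.2009
beam 2: φ=-45°, α=300°
  dir = (cos 300°, sin 300°) = (0.5000, -0.8660); from cell (2,4)
  next x-line at t=1.1600, next y-line at t=0.1848; Δt_x=2.0000, Δt_y=1.1547
    y: enter (2,3) at t=0.1848
    x: enter (3,3) at t=1.1600
    y: enter (3,2) at t=1.3395
    y: enter (3,1) at t=2.4942
    x: enter (4,1) at t=3.1600
    y: enter (4,0) at t=3.6489 ← occupied
  → r_2 = 3.6489
beam 3: φ=45°, α=30°
  dir = (cos 30°, sin 30°) = (0.8660, 0.5000); from cell (2,4)
  next x-line at t=0.6697, next y-line at t=1.6800; Δt_x=1.1547, Δt_y=2.0000
    x: enter (3,4) at t=0.6697
    y: enter (3,5) at t=1.6800 ← occupied
  → r_3 = 1.6800
beam 4: φ=90°, α=75°
  dir = (cos 75°, sin 75°) = (0.2588, 0.9659); from cell (2,4)
  next x-line at t=2.2409, next y-line at t=0.8696; Δt_x=3.8637, Δt_y=1.0353
    y: enter (2,5) at t=0.8696 ← occupied
  → r_4 = 0.8696

ranges = [1.2009, 3.6489, 1.6800, 0.8696]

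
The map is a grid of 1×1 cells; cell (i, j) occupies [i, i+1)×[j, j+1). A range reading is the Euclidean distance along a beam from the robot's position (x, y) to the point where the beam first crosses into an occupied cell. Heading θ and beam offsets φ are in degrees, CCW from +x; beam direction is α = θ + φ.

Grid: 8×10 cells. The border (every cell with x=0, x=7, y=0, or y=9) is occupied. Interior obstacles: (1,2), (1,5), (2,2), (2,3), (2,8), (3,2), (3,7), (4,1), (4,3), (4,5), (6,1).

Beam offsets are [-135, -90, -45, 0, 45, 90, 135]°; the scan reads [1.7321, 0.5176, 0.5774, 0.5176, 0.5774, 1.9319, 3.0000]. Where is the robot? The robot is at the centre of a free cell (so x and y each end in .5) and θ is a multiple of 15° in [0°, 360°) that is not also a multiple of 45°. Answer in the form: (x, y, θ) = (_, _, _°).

(x, y, θ) = (6.5, 2.5, 345°)

The pose lattice has 37·16 = 592 candidates. Test each by forward raycasting.
  (4.5, 7.5, 105°): beam 1 = 2.8868 ≠ 1.7321 ✗
  (3.5, 8.5, 165°): beam 1 = 1.0000 ≠ 1.7321 ✗
  (1.5, 4.5, 15°): beam 1 = 1.0000 ≠ 1.7321 ✗
  …
  (6.5, 2.5, 345°): r_1=1.7321, r_2=0.5176, r_3=0.5774, r_4=0.5176, r_5=0.5774, r_6=1.9319, r_7=3.0000 — all match ✓
No second candidate reproduces the full scan.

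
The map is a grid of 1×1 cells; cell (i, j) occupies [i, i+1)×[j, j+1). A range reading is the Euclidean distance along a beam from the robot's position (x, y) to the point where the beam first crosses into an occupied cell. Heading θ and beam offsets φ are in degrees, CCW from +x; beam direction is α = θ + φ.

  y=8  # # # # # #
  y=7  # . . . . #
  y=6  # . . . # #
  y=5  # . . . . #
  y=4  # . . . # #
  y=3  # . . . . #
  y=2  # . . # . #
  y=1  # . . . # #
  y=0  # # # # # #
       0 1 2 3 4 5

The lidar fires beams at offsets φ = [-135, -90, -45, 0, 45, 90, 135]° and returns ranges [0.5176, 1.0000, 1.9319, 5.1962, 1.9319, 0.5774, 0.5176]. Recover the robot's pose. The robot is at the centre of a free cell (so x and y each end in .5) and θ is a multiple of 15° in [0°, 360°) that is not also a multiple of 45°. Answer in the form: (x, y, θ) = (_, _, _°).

Enumerate (i+0.5, j+0.5, θ) over the 24 free cells and 16 admissible headings. For each, cast all 7 beams and compare to the given ranges.
  (1.5, 1.5, 75°): beam 1 = 0.5774 ≠ 0.5176 ✗
  (4.5, 3.5, 195°): beam 1 = 0.5774 ≠ 0.5176 ✗
  (2.5, 5.5, 75°): beam 1 = 2.8868 ≠ 0.5176 ✗
  (3.5, 4.5, 210°): beam 1 = 1.9319 ≠ 0.5176 ✗
  (3.5, 4.5, 330°): beam 1 = 2.5882 ≠ 0.5176 ✗
  …
  (1.5, 1.5, 60°): r_1=0.5176, r_2=1.0000, r_3=1.9319, r_4=5.1962, r_5=1.9319, r_6=0.5774, r_7=0.5176 — all match ✓
No second candidate reproduces the full scan.

(x, y, θ) = (1.5, 1.5, 60°)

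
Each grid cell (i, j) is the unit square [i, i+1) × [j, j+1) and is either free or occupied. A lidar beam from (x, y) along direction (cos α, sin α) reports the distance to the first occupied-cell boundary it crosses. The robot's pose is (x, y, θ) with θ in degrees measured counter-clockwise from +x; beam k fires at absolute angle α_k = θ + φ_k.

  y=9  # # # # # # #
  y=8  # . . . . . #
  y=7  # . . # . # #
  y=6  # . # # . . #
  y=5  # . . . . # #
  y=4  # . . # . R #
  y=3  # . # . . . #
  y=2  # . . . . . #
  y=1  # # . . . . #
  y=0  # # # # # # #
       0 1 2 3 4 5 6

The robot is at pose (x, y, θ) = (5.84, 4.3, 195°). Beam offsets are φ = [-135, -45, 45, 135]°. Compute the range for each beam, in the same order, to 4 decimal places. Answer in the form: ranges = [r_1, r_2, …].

ranges = [0.3200, 3.4000, 3.8105, 0.1848]

beam 1: φ=-135°, α=60°
  d=(0.5000,0.8660)  start (5,4)  tX=0.3200 tY=0.8083  stride 1/|dx|=2.0000 1/|dy|=1.1547
    cross x-line → (6,4), t=0.3200 (wall)
  → r_1 = 0.3200
beam 2: φ=-45°, α=150°
  d=(-0.8660,0.5000)  start (5,4)  tX=0.9699 tY=1.4000  stride 1/|dx|=1.1547 1/|dy|=2.0000
    cross x-line → (4,4), t=0.9699
    cross y-line → (4,5), t=1.4000
    cross x-line → (3,5), t=2.1246
    cross x-line → (2,5), t=3.2793
    cross y-line → (2,6), t=3.4000 (wall)
  → r_2 = 3.4000
beam 3: φ=45°, α=240°
  d=(-0.5000,-0.8660)  start (5,4)  tX=1.6800 tY=0.3464  stride 1/|dx|=2.0000 1/|dy|=1.1547
    cross y-line → (5,3), t=0.3464
    cross y-line → (5,2), t=1.5011
    cross x-line → (4,2), t=1.6800
    cross y-line → (4,1), t=2.6558
    cross x-line → (3,1), t=3.6800
    cross y-line → (3,0), t=3.8105 (wall)
  → r_3 = 3.8105
beam 4: φ=135°, α=330°
  d=(0.8660,-0.5000)  start (5,4)  tX=0.1848 tY=0.6000  stride 1/|dx|=1.1547 1/|dy|=2.0000
    cross x-line → (6,4), t=0.1848 (wall)
  → r_4 = 0.1848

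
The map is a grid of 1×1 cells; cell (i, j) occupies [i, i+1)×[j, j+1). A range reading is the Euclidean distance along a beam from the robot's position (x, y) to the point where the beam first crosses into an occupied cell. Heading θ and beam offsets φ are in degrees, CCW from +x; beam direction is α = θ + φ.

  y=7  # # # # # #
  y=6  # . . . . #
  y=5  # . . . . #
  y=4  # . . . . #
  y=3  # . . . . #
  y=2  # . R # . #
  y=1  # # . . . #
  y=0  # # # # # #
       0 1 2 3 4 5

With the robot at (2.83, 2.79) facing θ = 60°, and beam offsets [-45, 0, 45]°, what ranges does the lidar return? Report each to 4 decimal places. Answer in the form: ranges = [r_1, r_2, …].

ranges = [0.1760, 4.3400, 4.3585]

beam 1: φ=-45°, α=15°
  d=(0.9659,0.2588)  start (2,2)  tX=0.1760 tY=0.8114  stride 1/|dx|=1.0353 1/|dy|=3.8637
    cross x-line → (3,2), t=0.1760 (wall)
  → r_1 = 0.1760
beam 2: φ=0°, α=60°
  d=(0.5000,0.8660)  start (2,2)  tX=0.3400 tY=0.2425  stride 1/|dx|=2.0000 1/|dy|=1.1547
    cross y-line → (2,3), t=0.2425
    cross x-line → (3,3), t=0.3400
    cross y-line → (3,4), t=1.3972
    cross x-line → (4,4), t=2.3400
    cross y-line → (4,5), t=2.5519
    cross y-line → (4,6), t=3.7066
    cross x-line → (5,6), t=4.3400 (wall)
  → r_2 = 4.3400
beam 3: φ=45°, α=105°
  d=(-0.2588,0.9659)  start (2,2)  tX=3.2069 tY=0.2174  stride 1/|dx|=3.8637 1/|dy|=1.0353
    cross y-line → (2,3), t=0.2174
    cross y-line → (2,4), t=1.2527
    cross y-line → (2,5), t=2.2880
    cross x-line → (1,5), t=3.2069
    cross y-line → (1,6), t=3.3232
    cross y-line → (1,7), t=4.3585 (wall)
  → r_3 = 4.3585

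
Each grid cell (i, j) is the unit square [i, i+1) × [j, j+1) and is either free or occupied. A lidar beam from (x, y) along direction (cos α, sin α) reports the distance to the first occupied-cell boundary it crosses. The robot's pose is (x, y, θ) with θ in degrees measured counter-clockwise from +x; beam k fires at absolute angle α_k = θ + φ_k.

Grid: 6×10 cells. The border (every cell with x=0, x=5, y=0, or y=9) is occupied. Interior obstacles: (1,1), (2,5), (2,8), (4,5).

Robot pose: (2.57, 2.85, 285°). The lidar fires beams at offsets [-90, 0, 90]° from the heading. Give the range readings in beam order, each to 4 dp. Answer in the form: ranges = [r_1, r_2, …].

beam 1: φ=-90°, α=195°
  d=(-0.9659,-0.2588)  start (2,2)  tX=0.5901 tY=3.2841  stride 1/|dx|=1.0353 1/|dy|=3.8637
    cross x-line → (1,2), t=0.5901
    cross x-line → (0,2), t=1.6254 (wall)
  → r_1 = 1.6254
beam 2: φ=0°, α=285°
  d=(0.2588,-0.9659)  start (2,2)  tX=1.6614 tY=0.8800  stride 1/|dx|=3.8637 1/|dy|=1.0353
    cross y-line → (2,1), t=0.8800
    cross x-line → (3,1), t=1.6614
    cross y-line → (3,0), t=1.9153 (wall)
  → r_2 = 1.9153
beam 3: φ=90°, α=15°
  d=(0.9659,0.2588)  start (2,2)  tX=0.4452 tY=0.5796  stride 1/|dx|=1.0353 1/|dy|=3.8637
    cross x-line → (3,2), t=0.4452
    cross y-line → (3,3), t=0.5796
    cross x-line → (4,3), t=1.4804
    cross x-line → (5,3), t=2.5157 (wall)
  → r_3 = 2.5157

ranges = [1.6254, 1.9153, 2.5157]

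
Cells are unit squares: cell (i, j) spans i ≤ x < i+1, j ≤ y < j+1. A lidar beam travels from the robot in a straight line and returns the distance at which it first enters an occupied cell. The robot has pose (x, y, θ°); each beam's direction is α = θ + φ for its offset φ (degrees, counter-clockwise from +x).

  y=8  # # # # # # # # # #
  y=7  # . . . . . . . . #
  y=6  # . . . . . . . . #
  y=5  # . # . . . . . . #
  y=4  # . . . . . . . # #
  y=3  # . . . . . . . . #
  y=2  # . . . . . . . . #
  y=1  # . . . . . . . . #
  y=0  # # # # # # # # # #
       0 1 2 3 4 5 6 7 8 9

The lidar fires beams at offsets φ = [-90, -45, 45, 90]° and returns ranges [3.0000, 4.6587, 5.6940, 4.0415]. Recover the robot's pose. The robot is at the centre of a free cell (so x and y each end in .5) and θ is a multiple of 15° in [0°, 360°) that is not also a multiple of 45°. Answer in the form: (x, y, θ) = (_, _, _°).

Enumerate (i+0.5, j+0.5, θ) over the 54 free cells and 16 admissible headings. For each, cast all 4 beams and compare to the given ranges.
  (4.5, 7.5, 345°): beam 1 = 6.7293 ≠ 3.0000 ✗
  (4.5, 4.5, 210°): beam 1 = 4.0415 ≠ 3.0000 ✗
  (3.5, 3.5, 345°): beam 1 = 2.5882 ≠ 3.0000 ✗
  …
  (4.5, 2.5, 60°): r_1=3.0000, r_2=4.6587, r_3=5.6940, r_4=4.0415 — all match ✓
Only this pose fits every beam.

(x, y, θ) = (4.5, 2.5, 60°)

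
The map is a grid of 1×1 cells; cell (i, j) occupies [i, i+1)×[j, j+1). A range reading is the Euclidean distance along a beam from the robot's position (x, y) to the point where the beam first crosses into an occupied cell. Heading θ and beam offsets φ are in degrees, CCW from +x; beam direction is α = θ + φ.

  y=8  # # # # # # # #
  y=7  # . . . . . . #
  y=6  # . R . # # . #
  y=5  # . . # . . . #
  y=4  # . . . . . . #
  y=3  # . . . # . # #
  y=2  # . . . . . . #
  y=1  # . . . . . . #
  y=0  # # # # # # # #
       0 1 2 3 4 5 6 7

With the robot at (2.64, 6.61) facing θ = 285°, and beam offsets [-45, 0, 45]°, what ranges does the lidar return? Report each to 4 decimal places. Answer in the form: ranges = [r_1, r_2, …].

beam 1: φ=-45°, α=240°
  dir = (cos 240°, sin 240°) = (-0.5000, -0.8660); from cell (2,6)
  next x-line at t=1.2800, next y-line at t=0.7044; Δt_x=2.0000, Δt_y=1.1547
    y: enter (2,5) at t=0.7044
    x: enter (1,5) at t=1.2800
    y: enter (1,4) at t=1.8591
    y: enter (1,3) at t=3.0138
    x: enter (0,3) at t=3.2800 ← occupied
  → r_1 = 3.2800
beam 2: φ=0°, α=285°
  dir = (cos 285°, sin 285°) = (0.2588, -0.9659); from cell (2,6)
  next x-line at t=1.3909, next y-line at t=0.6315; Δt_x=3.8637, Δt_y=1.0353
    y: enter (2,5) at t=0.6315
    x: enter (3,5) at t=1.3909 ← occupied
  → r_2 = 1.3909
beam 3: φ=45°, α=330°
  dir = (cos 330°, sin 330°) = (0.8660, -0.5000); from cell (2,6)
  next x-line at t=0.4157, next y-line at t=1.2200; Δt_x=1.1547, Δt_y=2.0000
    x: enter (3,6) at t=0.4157
    y: enter (3,5) at t=1.2200 ← occupied
  → r_3 = 1.2200

ranges = [3.2800, 1.3909, 1.2200]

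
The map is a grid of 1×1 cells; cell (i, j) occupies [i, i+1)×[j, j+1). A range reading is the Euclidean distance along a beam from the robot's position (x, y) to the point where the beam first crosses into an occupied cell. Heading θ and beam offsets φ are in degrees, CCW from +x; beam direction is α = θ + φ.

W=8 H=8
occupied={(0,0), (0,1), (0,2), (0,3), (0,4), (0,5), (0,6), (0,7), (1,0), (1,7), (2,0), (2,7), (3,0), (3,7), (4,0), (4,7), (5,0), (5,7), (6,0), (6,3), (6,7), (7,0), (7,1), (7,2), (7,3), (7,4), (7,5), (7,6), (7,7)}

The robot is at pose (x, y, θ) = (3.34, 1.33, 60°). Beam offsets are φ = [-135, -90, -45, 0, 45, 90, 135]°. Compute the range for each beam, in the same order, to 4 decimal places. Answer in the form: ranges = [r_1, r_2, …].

ranges = [0.3416, 0.6600, 3.7891, 6.5472, 5.8700, 2.7020, 1.2750]

beam 1: φ=-135°, α=285°
  d=(0.2588,-0.9659)  start (3,1)  tX=2.5500 tY=0.3416  stride 1/|dx|=3.8637 1/|dy|=1.0353
    cross y-line → (3,0), t=0.3416 (wall)
  → r_1 = 0.3416
beam 2: φ=-90°, α=330°
  d=(0.8660,-0.5000)  start (3,1)  tX=0.7621 tY=0.6600  stride 1/|dx|=1.1547 1/|dy|=2.0000
    cross y-line → (3,0), t=0.6600 (wall)
  → r_2 = 0.6600
beam 3: φ=-45°, α=15°
  d=(0.9659,0.2588)  start (3,1)  tX=0.6833 tY=2.5887  stride 1/|dx|=1.0353 1/|dy|=3.8637
    cross x-line → (4,1), t=0.6833
    cross x-line → (5,1), t=1.7186
    cross y-line → (5,2), t=2.5887
    cross x-line → (6,2), t=2.7538
    cross x-line → (7,2), t=3.7891 (wall)
  → r_3 = 3.7891
beam 4: φ=0°, α=60°
  d=(0.5000,0.8660)  start (3,1)  tX=1.3200 tY=0.7736  stride 1/|dx|=2.0000 1/|dy|=1.1547
    cross y-line → (3,2), t=0.7736
    cross x-line → (4,2), t=1.3200
    cross y-line → (4,3), t=1.9283
    cross y-line → (4,4), t=3.0831
    cross x-line → (5,4), t=3.3200
    cross y-line → (5,5), t=4.2378
    cross x-line → (6,5), t=5.3200
    cross y-line → (6,6), t=5.3925
    cross y-line → (6,7), t=6.5472 (wall)
  → r_4 = 6.5472
beam 5: φ=45°, α=105°
  d=(-0.2588,0.9659)  start (3,1)  tX=1.3137 tY=0.6936  stride 1/|dx|=3.8637 1/|dy|=1.0353
    cross y-line → (3,2), t=0.6936
    cross x-line → (2,2), t=1.3137
    cross y-line → (2,3), t=1.7289
    cross y-line → (2,4), t=2.7642
    cross y-line → (2,5), t=3.7995
    cross y-line → (2,6), t=4.8347
    cross x-line → (1,6), t=5.1774
    cross y-line → (1,7), t=5.8700 (wall)
  → r_5 = 5.8700
beam 6: φ=90°, α=150°
  d=(-0.8660,0.5000)  start (3,1)  tX=0.3926 tY=1.3400  stride 1/|dx|=1.1547 1/|dy|=2.0000
    cross x-line → (2,1), t=0.3926
    cross y-line → (2,2), t=1.3400
    cross x-line → (1,2), t=1.5473
    cross x-line → (0,2), t=2.7020 (wall)
  → r_6 = 2.7020
beam 7: φ=135°, α=195°
  d=(-0.9659,-0.2588)  start (3,1)  tX=0.3520 tY=1.2750  stride 1/|dx|=1.0353 1/|dy|=3.8637
    cross x-line → (2,1), t=0.3520
    cross y-line → (2,0), t=1.2750 (wall)
  → r_7 = 1.2750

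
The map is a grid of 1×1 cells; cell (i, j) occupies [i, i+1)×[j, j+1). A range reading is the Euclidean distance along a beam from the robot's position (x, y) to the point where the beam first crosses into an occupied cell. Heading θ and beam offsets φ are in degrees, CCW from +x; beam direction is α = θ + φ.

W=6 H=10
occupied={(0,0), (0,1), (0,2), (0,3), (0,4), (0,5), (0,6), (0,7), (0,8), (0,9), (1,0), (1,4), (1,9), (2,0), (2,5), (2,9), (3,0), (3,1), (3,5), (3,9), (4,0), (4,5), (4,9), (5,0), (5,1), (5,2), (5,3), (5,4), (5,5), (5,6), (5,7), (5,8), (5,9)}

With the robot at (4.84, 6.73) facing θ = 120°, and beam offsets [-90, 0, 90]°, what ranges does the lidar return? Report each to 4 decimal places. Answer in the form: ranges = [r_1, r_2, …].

beam 1: φ=-90°, α=30°
  d=(0.8660,0.5000)  start (4,6)  tX=0.1848 tY=0.5400  stride 1/|dx|=1.1547 1/|dy|=2.0000
    cross x-line → (5,6), t=0.1848 (wall)
  → r_1 = 0.1848
beam 2: φ=0°, α=120°
  d=(-0.5000,0.8660)  start (4,6)  tX=1.6800 tY=0.3118  stride 1/|dx|=2.0000 1/|dy|=1.1547
    cross y-line → (4,7), t=0.3118
    cross y-line → (4,8), t=1.4665
    cross x-line → (3,8), t=1.6800
    cross y-line → (3,9), t=2.6212 (wall)
  → r_2 = 2.6212
beam 3: φ=90°, α=210°
  d=(-0.8660,-0.5000)  start (4,6)  tX=0.9699 tY=1.4600  stride 1/|dx|=1.1547 1/|dy|=2.0000
    cross x-line → (3,6), t=0.9699
    cross y-line → (3,5), t=1.4600 (wall)
  → r_3 = 1.4600

ranges = [0.1848, 2.6212, 1.4600]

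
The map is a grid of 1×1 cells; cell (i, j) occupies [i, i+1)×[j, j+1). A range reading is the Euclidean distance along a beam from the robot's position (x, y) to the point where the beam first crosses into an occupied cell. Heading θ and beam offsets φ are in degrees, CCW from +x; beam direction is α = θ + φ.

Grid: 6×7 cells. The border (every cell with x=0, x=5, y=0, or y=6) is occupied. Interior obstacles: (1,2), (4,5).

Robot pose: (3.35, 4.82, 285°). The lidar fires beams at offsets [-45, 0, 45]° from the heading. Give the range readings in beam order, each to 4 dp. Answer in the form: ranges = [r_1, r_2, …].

beam 1: φ=-45°, α=240°
  dir = (cos 240°, sin 240°) = (-0.5000, -0.8660); from cell (3,4)
  next x-line at t=0.7000, next y-line at t=0.9469; Δt_x=2.0000, Δt_y=1.1547
    x: enter (2,4) at t=0.7000
    y: enter (2,3) at t=0.9469
    y: enter (2,2) at t=2.1016
    x: enter (1,2) at t=2.7000 ← occupied
  → r_1 = 2.7000
beam 2: φ=0°, α=285°
  dir = (cos 285°, sin 285°) = (0.2588, -0.9659); from cell (3,4)
  next x-line at t=2.5114, next y-line at t=0.8489; Δt_x=3.8637, Δt_y=1.0353
    y: enter (3,3) at t=0.8489
    y: enter (3,2) at t=1.8842
    x: enter (4,2) at t=2.5114
    y: enter (4,1) at t=2.9195
    y: enter (4,0) at t=3.9548 ← occupied
  → r_2 = 3.9548
beam 3: φ=45°, α=330°
  dir = (cos 330°, sin 330°) = (0.8660, -0.5000); from cell (3,4)
  next x-line at t=0.7506, next y-line at t=1.6400; Δt_x=1.1547, Δt_y=2.0000
    x: enter (4,4) at t=0.7506
    y: enter (4,3) at t=1.6400
    x: enter (5,3) at t=1.9053 ← occupied
  → r_3 = 1.9053

ranges = [2.7000, 3.9548, 1.9053]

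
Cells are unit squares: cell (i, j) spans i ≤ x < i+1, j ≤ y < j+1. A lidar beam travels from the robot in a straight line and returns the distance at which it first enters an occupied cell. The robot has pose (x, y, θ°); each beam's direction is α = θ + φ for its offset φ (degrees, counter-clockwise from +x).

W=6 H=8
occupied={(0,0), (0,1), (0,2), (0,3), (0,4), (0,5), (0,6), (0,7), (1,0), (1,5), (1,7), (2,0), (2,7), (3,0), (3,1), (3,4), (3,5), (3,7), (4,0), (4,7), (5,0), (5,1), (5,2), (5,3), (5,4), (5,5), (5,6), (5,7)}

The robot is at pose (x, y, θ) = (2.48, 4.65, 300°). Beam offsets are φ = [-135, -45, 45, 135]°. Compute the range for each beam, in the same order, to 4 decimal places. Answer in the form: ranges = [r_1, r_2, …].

ranges = [1.3523, 3.7788, 0.5383, 2.4329]

beam 1: φ=-135°, α=165°
  direction (-0.9659, 0.2588); cell (2,4); t to first gridline: x 0.4969, y 1.3523 (then +1.0353 / +3.8637)
    (1,4) via x @ 0.4969
    (1,5) via y @ 1.3523  # hit
  → r_1 = 1.3523
beam 2: φ=-45°, α=255°
  direction (-0.2588, -0.9659); cell (2,4); t to first gridline: x 1.8546, y 0.6729 (then +3.8637 / +1.0353)
    (2,3) via y @ 0.6729
    (2,2) via y @ 1.7082
    (1,2) via x @ 1.8546
    (1,1) via y @ 2.7435
    (1,0) via y @ 3.7788  # hit
  → r_2 = 3.7788
beam 3: φ=45°, α=345°
  direction (0.9659, -0.2588); cell (2,4); t to first gridline: x 0.5383, y 2.5114 (then +1.0353 / +3.8637)
    (3,4) via x @ 0.5383  # hit
  → r_3 = 0.5383
beam 4: φ=135°, α=75°
  direction (0.2588, 0.9659); cell (2,4); t to first gridline: x 2.0091, y 0.3623 (then +3.8637 / +1.0353)
    (2,5) via y @ 0.3623
    (2,6) via y @ 1.3976
    (3,6) via x @ 2.0091
    (3,7) via y @ 2.4329  # hit
  → r_4 = 2.4329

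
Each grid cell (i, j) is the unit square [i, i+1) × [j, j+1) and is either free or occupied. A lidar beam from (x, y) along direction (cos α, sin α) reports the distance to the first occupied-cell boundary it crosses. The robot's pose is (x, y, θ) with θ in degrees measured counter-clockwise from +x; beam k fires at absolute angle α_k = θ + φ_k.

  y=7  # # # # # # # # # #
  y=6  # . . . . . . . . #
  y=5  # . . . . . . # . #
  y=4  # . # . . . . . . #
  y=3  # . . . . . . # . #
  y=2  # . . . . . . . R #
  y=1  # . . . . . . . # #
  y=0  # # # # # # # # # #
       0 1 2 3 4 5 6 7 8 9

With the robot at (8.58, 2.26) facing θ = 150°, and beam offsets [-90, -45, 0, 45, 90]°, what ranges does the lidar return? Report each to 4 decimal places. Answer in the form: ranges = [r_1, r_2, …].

ranges = [0.8400, 2.8367, 1.4800, 4.8683, 0.3002]

beam 1: φ=-90°, α=60°
  cosα=0.5000 sinα=0.8660 | (8,2) | tMaxX 0.8400 tMaxY 0.8545 | tΔX 2.0000 tΔY 1.1547
    t=0.8400 [x] (9,2) — stop
  → r_1 = 0.8400
beam 2: φ=-45°, α=105°
  cosα=-0.2588 sinα=0.9659 | (8,2) | tMaxX 2.2409 tMaxY 0.7661 | tΔX 3.8637 tΔY 1.0353
    t=0.7661 [y] (8,3)
    t=1.8014 [y] (8,4)
    t=2.2409 [x] (7,4)
    t=2.8367 [y] (7,5) — stop
  → r_2 = 2.8367
beam 3: φ=0°, α=150°
  cosα=-0.8660 sinα=0.5000 | (8,2) | tMaxX 0.6697 tMaxY 1.4800 | tΔX 1.1547 tΔY 2.0000
    t=0.6697 [x] (7,2)
    t=1.4800 [y] (7,3) — stop
  → r_3 = 1.4800
beam 4: φ=45°, α=195°
  cosα=-0.9659 sinα=-0.2588 | (8,2) | tMaxX 0.6005 tMaxY 1.0046 | tΔX 1.0353 tΔY 3.8637
    t=0.6005 [x] (7,2)
    t=1.0046 [y] (7,1)
    t=1.6357 [x] (6,1)
    t=2.6710 [x] (5,1)
    t=3.7063 [x] (4,1)
    t=4.7416 [x] (3,1)
    t=4.8683 [y] (3,0) — stop
  → r_4 = 4.8683
beam 5: φ=90°, α=240°
  cosα=-0.5000 sinα=-0.8660 | (8,2) | tMaxX 1.1600 tMaxY 0.3002 | tΔX 2.0000 tΔY 1.1547
    t=0.3002 [y] (8,1) — stop
  → r_5 = 0.3002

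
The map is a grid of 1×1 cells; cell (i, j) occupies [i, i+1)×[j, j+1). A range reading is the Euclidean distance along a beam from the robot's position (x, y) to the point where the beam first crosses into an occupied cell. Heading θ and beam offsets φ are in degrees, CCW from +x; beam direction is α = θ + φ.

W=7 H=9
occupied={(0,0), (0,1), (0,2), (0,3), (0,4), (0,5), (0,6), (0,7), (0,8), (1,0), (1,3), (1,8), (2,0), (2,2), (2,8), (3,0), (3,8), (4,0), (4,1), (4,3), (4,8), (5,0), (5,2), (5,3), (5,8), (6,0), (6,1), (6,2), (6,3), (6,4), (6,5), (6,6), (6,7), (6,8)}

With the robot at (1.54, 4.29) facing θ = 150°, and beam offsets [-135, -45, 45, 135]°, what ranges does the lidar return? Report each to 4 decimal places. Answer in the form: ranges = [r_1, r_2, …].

beam 1: φ=-135°, α=15°
  dir = (cos 15°, sin 15°) = (0.9659, 0.2588); from cell (1,4)
  next x-line at t=0.4762, next y-line at t=2.7432; Δt_x=1.0353, Δt_y=3.8637
    x: enter (2,4) at t=0.4762
    x: enter (3,4) at t=1.5115
    x: enter (4,4) at t=2.5468
    y: enter (4,5) at t=2.7432
    x: enter (5,5) at t=3.5821
    x: enter (6,5) at t=4.6173 ← occupied
  → r_1 = 4.6173
beam 2: φ=-45°, α=105°
  dir = (cos 105°, sin 105°) = (-0.2588, 0.9659); from cell (1,4)
  next x-line at t=2.0864, next y-line at t=0.7350; Δt_x=3.8637, Δt_y=1.0353
    y: enter (1,5) at t=0.7350
    y: enter (1,6) at t=1.7703
    x: enter (0,6) at t=2.0864 ← occupied
  → r_2 = 2.0864
beam 3: φ=45°, α=195°
  dir = (cos 195°, sin 195°) = (-0.9659, -0.2588); from cell (1,4)
  next x-line at t=0.5590, next y-line at t=1.1205; Δt_x=1.0353, Δt_y=3.8637
    x: enter (0,4) at t=0.5590 ← occupied
  → r_3 = 0.5590
beam 4: φ=135°, α=285°
  dir = (cos 285°, sin 285°) = (0.2588, -0.9659); from cell (1,4)
  next x-line at t=1.7773, next y-line at t=0.3002; Δt_x=3.8637, Δt_y=1.0353
    y: enter (1,3) at t=0.3002 ← occupied
  → r_4 = 0.3002

ranges = [4.6173, 2.0864, 0.5590, 0.3002]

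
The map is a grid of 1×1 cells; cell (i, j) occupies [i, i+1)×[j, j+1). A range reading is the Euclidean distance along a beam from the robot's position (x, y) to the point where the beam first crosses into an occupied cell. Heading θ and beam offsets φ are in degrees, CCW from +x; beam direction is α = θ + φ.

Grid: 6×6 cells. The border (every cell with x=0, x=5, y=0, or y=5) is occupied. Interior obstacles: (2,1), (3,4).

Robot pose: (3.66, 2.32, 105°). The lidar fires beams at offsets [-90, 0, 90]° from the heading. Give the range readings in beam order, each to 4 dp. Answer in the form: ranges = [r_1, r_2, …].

ranges = [1.3873, 1.7393, 1.2364]

beam 1: φ=-90°, α=15°
  direction (0.9659, 0.2588); cell (3,2); t to first gridline: x 0.3520, y 2.6273 (then +1.0353 / +3.8637)
    (4,2) via x @ 0.3520
    (5,2) via x @ 1.3873  # hit
  → r_1 = 1.3873
beam 2: φ=0°, α=105°
  direction (-0.2588, 0.9659); cell (3,2); t to first gridline: x 2.5500, y 0.7040 (then +3.8637 / +1.0353)
    (3,3) via y @ 0.7040
    (3,4) via y @ 1.7393  # hit
  → r_2 = 1.7393
beam 3: φ=90°, α=195°
  direction (-0.9659, -0.2588); cell (3,2); t to first gridline: x 0.6833, y 1.2364 (then +1.0353 / +3.8637)
    (2,2) via x @ 0.6833
    (2,1) via y @ 1.2364  # hit
  → r_3 = 1.2364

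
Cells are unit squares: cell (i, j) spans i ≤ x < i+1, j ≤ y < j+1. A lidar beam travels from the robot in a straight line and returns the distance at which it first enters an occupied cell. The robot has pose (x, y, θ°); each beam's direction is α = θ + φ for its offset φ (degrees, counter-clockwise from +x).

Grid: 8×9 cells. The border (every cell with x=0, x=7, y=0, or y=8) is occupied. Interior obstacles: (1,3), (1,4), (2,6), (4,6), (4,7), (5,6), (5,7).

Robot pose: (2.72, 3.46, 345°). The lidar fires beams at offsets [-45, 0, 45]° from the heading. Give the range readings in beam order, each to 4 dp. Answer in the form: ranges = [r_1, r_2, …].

beam 1: φ=-45°, α=300°
  cosα=0.5000 sinα=-0.8660 | (2,3) | tMaxX 0.5600 tMaxY 0.5312 | tΔX 2.0000 tΔY 1.1547
    t=0.5312 [y] (2,2)
    t=0.5600 [x] (3,2)
    t=1.6859 [y] (3,1)
    t=2.5600 [x] (4,1)
    t=2.8406 [y] (4,0) — stop
  → r_1 = 2.8406
beam 2: φ=0°, α=345°
  cosα=0.9659 sinα=-0.2588 | (2,3) | tMaxX 0.2899 tMaxY 1.7773 | tΔX 1.0353 tΔY 3.8637
    t=0.2899 [x] (3,3)
    t=1.3252 [x] (4,3)
    t=1.7773 [y] (4,2)
    t=2.3604 [x] (5,2)
    t=3.3957 [x] (6,2)
    t=4.4310 [x] (7,2) — stop
  → r_2 = 4.4310
beam 3: φ=45°, α=30°
  cosα=0.8660 sinα=0.5000 | (2,3) | tMaxX 0.3233 tMaxY 1.0800 | tΔX 1.1547 tΔY 2.0000
    t=0.3233 [x] (3,3)
    t=1.0800 [y] (3,4)
    t=1.4780 [x] (4,4)
    t=2.6327 [x] (5,4)
    t=3.0800 [y] (5,5)
    t=3.7874 [x] (6,5)
    t=4.9421 [x] (7,5) — stop
  → r_3 = 4.9421

ranges = [2.8406, 4.4310, 4.9421]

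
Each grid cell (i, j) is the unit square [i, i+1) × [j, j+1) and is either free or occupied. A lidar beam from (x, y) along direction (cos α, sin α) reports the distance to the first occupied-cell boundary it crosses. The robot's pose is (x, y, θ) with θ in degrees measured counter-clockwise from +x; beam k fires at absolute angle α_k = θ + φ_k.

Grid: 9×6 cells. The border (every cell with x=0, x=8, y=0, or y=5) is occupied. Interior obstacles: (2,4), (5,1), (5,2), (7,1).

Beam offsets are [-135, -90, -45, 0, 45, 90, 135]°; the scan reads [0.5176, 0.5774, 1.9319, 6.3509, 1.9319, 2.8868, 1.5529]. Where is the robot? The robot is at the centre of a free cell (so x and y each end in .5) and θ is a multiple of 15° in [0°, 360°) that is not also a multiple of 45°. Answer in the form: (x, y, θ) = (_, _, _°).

(x, y, θ) = (6.5, 4.5, 210°)

The pose lattice has 24·16 = 384 candidates. Test each by forward raycasting.
  (1.5, 3.5, 15°): beam 1 = 1.0000 ≠ 0.5176 ✗
  (2.5, 1.5, 120°): beam 1 = 1.9319 ≠ 0.5176 ✗
  (2.5, 1.5, 15°): beam 1 = 0.5774 ≠ 0.5176 ✗
  (2.5, 1.5, 330°): beam 1 = 1.5529 ≠ 0.5176 ✗
  …
  (6.5, 4.5, 210°): r_1=0.5176, r_2=0.5774, r_3=1.9319, r_4=6.3509, r_5=1.9319, r_6=2.8868, r_7=1.5529 — all match ✓
Unique over the lattice → pose = (6.5, 4.5, 210°).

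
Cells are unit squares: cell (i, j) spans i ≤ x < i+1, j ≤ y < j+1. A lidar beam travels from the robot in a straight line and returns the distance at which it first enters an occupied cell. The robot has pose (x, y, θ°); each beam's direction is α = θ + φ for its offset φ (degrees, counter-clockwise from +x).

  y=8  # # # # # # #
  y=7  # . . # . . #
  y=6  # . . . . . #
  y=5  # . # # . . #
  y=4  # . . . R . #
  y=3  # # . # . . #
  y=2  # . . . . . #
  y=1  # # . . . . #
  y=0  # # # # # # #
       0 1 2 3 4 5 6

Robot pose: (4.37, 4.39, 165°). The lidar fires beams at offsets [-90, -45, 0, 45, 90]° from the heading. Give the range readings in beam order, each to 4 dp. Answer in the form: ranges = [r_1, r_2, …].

beam 1: φ=-90°, α=75°
  d=(0.2588,0.9659)  start (4,4)  tX=2.4341 tY=0.6315  stride 1/|dx|=3.8637 1/|dy|=1.0353
    cross y-line → (4,5), t=0.6315
    cross y-line → (4,6), t=1.6668
    cross x-line → (5,6), t=2.4341
    cross y-line → (5,7), t=2.7021
    cross y-line → (5,8), t=3.7373 (wall)
  → r_1 = 3.7373
beam 2: φ=-45°, α=120°
  d=(-0.5000,0.8660)  start (4,4)  tX=0.7400 tY=0.7044  stride 1/|dx|=2.0000 1/|dy|=1.1547
    cross y-line → (4,5), t=0.7044
    cross x-line → (3,5), t=0.7400 (wall)
  → r_2 = 0.7400
beam 3: φ=0°, α=165°
  d=(-0.9659,0.2588)  start (4,4)  tX=0.3831 tY=2.3569  stride 1/|dx|=1.0353 1/|dy|=3.8637
    cross x-line → (3,4), t=0.3831
    cross x-line → (2,4), t=1.4183
    cross y-line → (2,5), t=2.3569 (wall)
  → r_3 = 2.3569
beam 4: φ=45°, α=210°
  d=(-0.8660,-0.5000)  start (4,4)  tX=0.4272 tY=0.7800  stride 1/|dx|=1.1547 1/|dy|=2.0000
    cross x-line → (3,4), t=0.4272
    cross y-line → (3,3), t=0.7800 (wall)
  → r_4 = 0.7800
beam 5: φ=90°, α=255°
  d=(-0.2588,-0.9659)  start (4,4)  tX=1.4296 tY=0.4038  stride 1/|dx|=3.8637 1/|dy|=1.0353
    cross y-line → (4,3), t=0.4038
    cross x-line → (3,3), t=1.4296 (wall)
  → r_5 = 1.4296

ranges = [3.7373, 0.7400, 2.3569, 0.7800, 1.4296]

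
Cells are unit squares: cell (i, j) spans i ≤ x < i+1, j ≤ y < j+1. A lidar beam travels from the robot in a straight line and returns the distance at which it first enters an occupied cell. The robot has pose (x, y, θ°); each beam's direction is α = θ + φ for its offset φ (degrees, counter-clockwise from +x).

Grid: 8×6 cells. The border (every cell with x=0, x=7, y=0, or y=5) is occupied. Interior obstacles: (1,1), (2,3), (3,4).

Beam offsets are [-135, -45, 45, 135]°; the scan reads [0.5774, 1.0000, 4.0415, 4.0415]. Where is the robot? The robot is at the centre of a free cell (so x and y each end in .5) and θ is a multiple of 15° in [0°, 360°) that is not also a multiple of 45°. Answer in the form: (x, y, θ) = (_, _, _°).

The pose lattice has 21·16 = 336 candidates. Test each by forward raycasting.
  (5.5, 1.5, 15°): beam 3 = 3.0000 ≠ 4.0415 ✗
  (1.5, 4.5, 285°): beam 3 = 1.0000 ≠ 4.0415 ✗
  (2.5, 1.5, 255°): beam 1 = 3.0000 ≠ 0.5774 ✗
  (4.5, 4.5, 330°): beam 1 = 0.5176 ≠ 0.5774 ✗
  (3.5, 3.5, 15°): beam 1 = 2.8868 ≠ 0.5774 ✗
  …
  (4.5, 1.5, 15°): r_1=0.5774, r_2=1.0000, r_3=4.0415, r_4=4.0415 — all match ✓
No second candidate reproduces the full scan.

(x, y, θ) = (4.5, 1.5, 15°)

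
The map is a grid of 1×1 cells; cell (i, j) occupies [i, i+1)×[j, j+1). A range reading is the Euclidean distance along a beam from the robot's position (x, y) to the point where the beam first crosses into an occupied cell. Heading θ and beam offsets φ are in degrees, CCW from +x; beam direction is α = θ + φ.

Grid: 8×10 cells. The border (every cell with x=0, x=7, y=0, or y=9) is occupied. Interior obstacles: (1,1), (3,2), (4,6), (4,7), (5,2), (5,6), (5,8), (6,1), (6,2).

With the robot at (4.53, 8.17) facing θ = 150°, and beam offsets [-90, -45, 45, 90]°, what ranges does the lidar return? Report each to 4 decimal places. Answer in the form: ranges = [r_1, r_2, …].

ranges = [0.9400, 0.8593, 3.6545, 0.1963]

beam 1: φ=-90°, α=60°
  dir = (cos 60°, sin 60°) = (0.5000, 0.8660); from cell (4,8)
  next x-line at t=0.9400, next y-line at t=0.9584; Δt_x=2.0000, Δt_y=1.1547
    x: enter (5,8) at t=0.9400 ← occupied
  → r_1 = 0.9400
beam 2: φ=-45°, α=105°
  dir = (cos 105°, sin 105°) = (-0.2588, 0.9659); from cell (4,8)
  next x-line at t=2.0478, next y-line at t=0.8593; Δt_x=3.8637, Δt_y=1.0353
    y: enter (4,9) at t=0.8593 ← occupied
  → r_2 = 0.8593
beam 3: φ=45°, α=195°
  dir = (cos 195°, sin 195°) = (-0.9659, -0.2588); from cell (4,8)
  next x-line at t=0.5487, next y-line at t=0.6568; Δt_x=1.0353, Δt_y=3.8637
    x: enter (3,8) at t=0.5487
    y: enter (3,7) at t=0.6568
    x: enter (2,7) at t=1.5840
    x: enter (1,7) at t=2.6192
    x: enter (0,7) at t=3.6545 ← occupied
  → r_3 = 3.6545
beam 4: φ=90°, α=240°
  dir = (cos 240°, sin 240°) = (-0.5000, -0.8660); from cell (4,8)
  next x-line at t=1.0600, next y-line at t=0.1963; Δt_x=2.0000, Δt_y=1.1547
    y: enter (4,7) at t=0.1963 ← occupied
  → r_4 = 0.1963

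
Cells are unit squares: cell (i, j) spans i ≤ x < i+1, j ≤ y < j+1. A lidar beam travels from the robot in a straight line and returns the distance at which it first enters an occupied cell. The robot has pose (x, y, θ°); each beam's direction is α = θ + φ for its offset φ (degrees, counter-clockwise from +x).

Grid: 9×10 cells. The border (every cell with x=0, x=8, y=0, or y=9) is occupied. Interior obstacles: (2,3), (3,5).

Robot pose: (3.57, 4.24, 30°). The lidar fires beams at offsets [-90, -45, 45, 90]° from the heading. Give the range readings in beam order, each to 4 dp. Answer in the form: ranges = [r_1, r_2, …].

ranges = [3.7412, 4.5863, 0.7868, 0.8776]

beam 1: φ=-90°, α=300°
  cosα=0.5000 sinα=-0.8660 | (3,4) | tMaxX 0.8600 tMaxY 0.2771 | tΔX 2.0000 tΔY 1.1547
    t=0.2771 [y] (3,3)
    t=0.8600 [x] (4,3)
    t=1.4318 [y] (4,2)
    t=2.5865 [y] (4,1)
    t=2.8600 [x] (5,1)
    t=3.7412 [y] (5,0) — stop
  → r_1 = 3.7412
beam 2: φ=-45°, α=345°
  cosα=0.9659 sinα=-0.2588 | (3,4) | tMaxX 0.4452 tMaxY 0.9273 | tΔX 1.0353 tΔY 3.8637
    t=0.4452 [x] (4,4)
    t=0.9273 [y] (4,3)
    t=1.4804 [x] (5,3)
    t=2.5157 [x] (6,3)
    t=3.5510 [x] (7,3)
    t=4.5863 [x] (8,3) — stop
  → r_2 = 4.5863
beam 3: φ=45°, α=75°
  cosα=0.2588 sinα=0.9659 | (3,4) | tMaxX 1.6614 tMaxY 0.7868 | tΔX 3.8637 tΔY 1.0353
    t=0.7868 [y] (3,5) — stop
  → r_3 = 0.7868
beam 4: φ=90°, α=120°
  cosα=-0.5000 sinα=0.8660 | (3,4) | tMaxX 1.1400 tMaxY 0.8776 | tΔX 2.0000 tΔY 1.1547
    t=0.8776 [y] (3,5) — stop
  → r_4 = 0.8776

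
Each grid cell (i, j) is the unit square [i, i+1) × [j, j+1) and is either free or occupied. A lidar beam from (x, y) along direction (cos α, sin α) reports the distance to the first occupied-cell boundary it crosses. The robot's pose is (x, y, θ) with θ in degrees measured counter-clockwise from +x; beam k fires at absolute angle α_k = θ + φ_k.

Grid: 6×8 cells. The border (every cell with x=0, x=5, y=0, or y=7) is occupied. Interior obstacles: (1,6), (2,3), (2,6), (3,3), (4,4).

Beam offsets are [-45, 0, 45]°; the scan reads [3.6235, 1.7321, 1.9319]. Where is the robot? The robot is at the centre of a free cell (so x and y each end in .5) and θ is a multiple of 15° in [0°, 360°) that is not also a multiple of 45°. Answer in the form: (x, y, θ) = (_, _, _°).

(x, y, θ) = (1.5, 1.5, 60°)

Enumerate (i+0.5, j+0.5, θ) over the 19 free cells and 16 admissible headings. For each, cast all 3 beams and compare to the given ranges.
  (3.5, 1.5, 285°): beam 1 = 0.5774 ≠ 3.6235 ✗
  (3.5, 4.5, 285°): beam 1 = 0.5774 ≠ 3.6235 ✗
  (4.5, 3.5, 105°): beam 1 = 0.5774 ≠ 3.6235 ✗
  …
  (1.5, 1.5, 60°): r_1=3.6235, r_2=1.7321, r_3=1.9319 — all match ✓
Only this pose fits every beam.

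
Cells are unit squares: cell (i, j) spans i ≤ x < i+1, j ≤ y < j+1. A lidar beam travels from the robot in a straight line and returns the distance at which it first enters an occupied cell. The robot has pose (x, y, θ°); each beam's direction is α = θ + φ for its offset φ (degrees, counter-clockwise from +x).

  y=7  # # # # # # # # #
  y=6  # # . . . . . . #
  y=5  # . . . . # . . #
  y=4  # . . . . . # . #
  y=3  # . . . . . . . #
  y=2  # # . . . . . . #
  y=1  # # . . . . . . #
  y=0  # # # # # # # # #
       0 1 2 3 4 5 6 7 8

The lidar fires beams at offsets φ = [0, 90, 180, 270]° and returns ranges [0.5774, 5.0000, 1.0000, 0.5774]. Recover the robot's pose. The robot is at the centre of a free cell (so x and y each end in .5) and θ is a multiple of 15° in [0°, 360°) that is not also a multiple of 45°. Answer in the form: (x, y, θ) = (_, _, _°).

(x, y, θ) = (2.5, 1.5, 300°)

Candidates: 37 free-cell centres × 16 headings = 592 poses. Raycast each; keep the one whose scan matches to 4 dp.
  (7.5, 4.5, 255°): beam 1 = 3.6235 ≠ 0.5774 ✗
  (7.5, 3.5, 60°): beam 1 = 1.0000 ≠ 0.5774 ✗
  (4.5, 6.5, 330°): beam 1 = 1.0000 ≠ 0.5774 ✗
  …
  (2.5, 1.5, 300°): r_1=0.5774, r_2=5.0000, r_3=1.0000, r_4=0.5774 — all match ✓
Only this pose fits every beam.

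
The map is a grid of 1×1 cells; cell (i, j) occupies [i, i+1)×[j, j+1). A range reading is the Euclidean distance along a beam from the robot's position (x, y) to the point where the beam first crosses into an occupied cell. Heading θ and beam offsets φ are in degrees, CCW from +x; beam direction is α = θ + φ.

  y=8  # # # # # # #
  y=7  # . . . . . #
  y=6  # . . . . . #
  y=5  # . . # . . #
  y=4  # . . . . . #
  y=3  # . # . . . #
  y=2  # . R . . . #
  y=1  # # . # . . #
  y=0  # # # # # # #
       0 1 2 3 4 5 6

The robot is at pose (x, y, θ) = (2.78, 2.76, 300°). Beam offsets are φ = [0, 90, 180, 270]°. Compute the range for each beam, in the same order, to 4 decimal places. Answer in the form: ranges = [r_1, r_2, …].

ranges = [0.8776, 3.7181, 0.2771, 1.5200]

beam 1: φ=0°, α=300°
  dir = (cos 300°, sin 300°) = (0.5000, -0.8660); from cell (2,2)
  next x-line at t=0.4400, next y-line at t=0.8776; Δt_x=2.0000, Δt_y=1.1547
    x: enter (3,2) at t=0.4400
    y: enter (3,1) at t=0.8776 ← occupied
  → r_1 = 0.8776
beam 2: φ=90°, α=30°
  dir = (cos 30°, sin 30°) = (0.8660, 0.5000); from cell (2,2)
  next x-line at t=0.2540, next y-line at t=0.4800; Δt_x=1.1547, Δt_y=2.0000
    x: enter (3,2) at t=0.2540
    y: enter (3,3) at t=0.4800
    x: enter (4,3) at t=1.4087
    y: enter (4,4) at t=2.4800
    x: enter (5,4) at t=2.5634
    x: enter (6,4) at t=3.7181 ← occupied
  → r_2 = 3.7181
beam 3: φ=180°, α=120°
  dir = (cos 120°, sin 120°) = (-0.5000, 0.8660); from cell (2,2)
  next x-line at t=1.5600, next y-line at t=0.2771; Δt_x=2.0000, Δt_y=1.1547
    y: enter (2,3) at t=0.2771 ← occupied
  → r_3 = 0.2771
beam 4: φ=270°, α=210°
  dir = (cos 210°, sin 210°) = (-0.8660, -0.5000); from cell (2,2)
  next x-line at t=0.9007, next y-line at t=1.5200; Δt_x=1.1547, Δt_y=2.0000
    x: enter (1,2) at t=0.9007
    y: enter (1,1) at t=1.5200 ← occupied
  → r_4 = 1.5200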